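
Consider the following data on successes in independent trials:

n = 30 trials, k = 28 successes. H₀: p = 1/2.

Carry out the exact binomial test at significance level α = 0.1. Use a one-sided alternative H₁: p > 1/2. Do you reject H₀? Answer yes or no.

reject H₀: yes

Exact binomial: n=30, k=28, p₀=1/2=0.5000
P(X≥28) from Σ C(n,i)·p₀^i·(1−p₀)^(n−i)
p-value (one-sided, H₁ greater) = 0.00000
At α=0.1: p < α → reject H₀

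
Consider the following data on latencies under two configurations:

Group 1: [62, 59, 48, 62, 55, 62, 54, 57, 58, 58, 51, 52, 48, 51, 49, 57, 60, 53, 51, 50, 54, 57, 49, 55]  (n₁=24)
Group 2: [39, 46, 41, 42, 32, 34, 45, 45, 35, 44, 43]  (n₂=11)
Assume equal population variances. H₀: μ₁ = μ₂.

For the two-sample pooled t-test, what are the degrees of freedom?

df = n₁ + n₂ − 2 = 24 + 11 − 2 = 33

degrees of freedom = 33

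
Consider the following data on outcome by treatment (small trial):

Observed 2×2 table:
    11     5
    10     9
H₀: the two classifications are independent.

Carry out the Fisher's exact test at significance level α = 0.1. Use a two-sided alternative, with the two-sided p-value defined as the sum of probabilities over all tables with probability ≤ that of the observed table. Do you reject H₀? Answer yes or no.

reject H₀: no

Margins: r₁=16, r₂=19, c₁=21, c₂=14, n=35
p_obs = C(16,11)·C(19,10)/C(35,21); sum pmf over tables with pmf ≤ p_obs
p-value (two-sided) = 0.49064
At α=0.1: p ≥ α → fail to reject H₀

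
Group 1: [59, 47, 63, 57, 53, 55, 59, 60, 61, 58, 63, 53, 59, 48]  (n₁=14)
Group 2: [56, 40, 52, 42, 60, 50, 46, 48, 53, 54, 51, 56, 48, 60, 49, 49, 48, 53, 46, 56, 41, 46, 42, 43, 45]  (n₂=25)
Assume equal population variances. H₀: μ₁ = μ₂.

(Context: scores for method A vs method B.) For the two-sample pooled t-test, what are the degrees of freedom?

df = n₁ + n₂ − 2 = 14 + 25 − 2 = 37

degrees of freedom = 37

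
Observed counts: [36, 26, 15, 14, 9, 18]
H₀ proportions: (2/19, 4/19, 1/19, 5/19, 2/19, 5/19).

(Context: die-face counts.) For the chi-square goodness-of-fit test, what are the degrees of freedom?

df = k − 1 = 6 − 1 = 5

degrees of freedom = 5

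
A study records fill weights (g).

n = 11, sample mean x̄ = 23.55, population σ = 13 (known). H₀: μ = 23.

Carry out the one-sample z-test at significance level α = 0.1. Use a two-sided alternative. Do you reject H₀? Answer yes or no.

reject H₀: no

SE = σ/√n = 13/√11 = 3.9196
z = (x̄−μ₀)/SE = (23.55−23)/3.9196 = 0.1403
p-value (two-sided) = 0.88841
At α=0.1: p ≥ α → fail to reject H₀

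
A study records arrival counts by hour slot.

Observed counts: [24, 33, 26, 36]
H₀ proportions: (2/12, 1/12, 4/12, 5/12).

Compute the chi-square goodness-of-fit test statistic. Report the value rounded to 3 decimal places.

test statistic = 63.037

n = 119; E_i = n·p_i = [19.83, 9.92, 39.67, 49.58]
χ² = (24−19.83)²/19.83 + (33−9.92)²/9.92 + (26−39.67)²/39.67 + (36−49.58)²/49.58 = 63.0370
df = 3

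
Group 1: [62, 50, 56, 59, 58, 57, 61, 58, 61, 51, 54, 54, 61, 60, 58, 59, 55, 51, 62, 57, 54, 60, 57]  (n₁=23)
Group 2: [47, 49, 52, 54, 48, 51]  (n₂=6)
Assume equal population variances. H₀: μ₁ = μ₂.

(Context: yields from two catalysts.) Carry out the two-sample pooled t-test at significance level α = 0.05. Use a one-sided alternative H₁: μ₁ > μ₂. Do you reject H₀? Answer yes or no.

x̄₁=57.174, s₁=3.563, n₁=23
x̄₂=50.167, s₂=2.639, n₂=6
s_p² = [22·3.563² + 5·2.639²]/27 = 11.6347
SE = √(s_p²·(1/23+1/6)) = 1.5636
t = (57.174−50.167)/1.5636 = 4.4814
df = 27
p-value (one-sided, H₁ greater) = 0.00006
At α=0.05: p < α → reject H₀

reject H₀: yes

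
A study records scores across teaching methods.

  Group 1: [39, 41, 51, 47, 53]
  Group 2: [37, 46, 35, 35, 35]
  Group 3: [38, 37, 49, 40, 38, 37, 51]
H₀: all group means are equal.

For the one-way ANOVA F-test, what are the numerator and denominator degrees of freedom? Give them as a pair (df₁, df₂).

k = 3 groups, N = 17 total
df = (k−1, N−k) = (3−1, 17−3) = (2, 14)

degrees of freedom = [2, 14]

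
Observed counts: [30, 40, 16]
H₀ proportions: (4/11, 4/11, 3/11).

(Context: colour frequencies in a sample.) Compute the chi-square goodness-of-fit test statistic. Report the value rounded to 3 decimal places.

test statistic = 4.857

n = 86; E_i = n·p_i = [31.27, 31.27, 23.45]
χ² = (30−31.27)²/31.27 + (40−31.27)²/31.27 + (16−23.45)²/23.45 = 4.8566
df = 2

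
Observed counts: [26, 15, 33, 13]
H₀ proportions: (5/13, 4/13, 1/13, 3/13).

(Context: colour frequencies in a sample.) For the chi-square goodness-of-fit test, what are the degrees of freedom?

df = k − 1 = 4 − 1 = 3

degrees of freedom = 3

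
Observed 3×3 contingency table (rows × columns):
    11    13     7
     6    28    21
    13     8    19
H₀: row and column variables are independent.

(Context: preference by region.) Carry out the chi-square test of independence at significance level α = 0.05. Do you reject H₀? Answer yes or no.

reject H₀: yes

Row totals [31, 55, 40], col totals [30, 49, 47], n=126
χ² = (11−7.38)²/7.38 + (13−12.06)²/12.06 + (7−11.56)²/11.56 + (6−13.10)²/13.10 + (28−21.39)²/21.39 + (21−20.52)²/20.52 + (13−9.52)²/9.52 + (8−15.56)²/15.56 + (19−14.92)²/14.92 = 15.6026
df = 4
p-value (upper-tail) = 0.00360
At α=0.05: p < α → reject H₀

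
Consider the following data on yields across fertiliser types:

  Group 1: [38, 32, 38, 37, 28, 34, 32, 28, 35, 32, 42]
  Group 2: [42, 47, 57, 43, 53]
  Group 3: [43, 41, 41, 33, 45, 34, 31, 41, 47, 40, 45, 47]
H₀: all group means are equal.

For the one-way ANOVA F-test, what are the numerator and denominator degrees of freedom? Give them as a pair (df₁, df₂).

degrees of freedom = [2, 25]

k = 3 groups, N = 28 total
df = (k−1, N−k) = (3−1, 28−3) = (2, 25)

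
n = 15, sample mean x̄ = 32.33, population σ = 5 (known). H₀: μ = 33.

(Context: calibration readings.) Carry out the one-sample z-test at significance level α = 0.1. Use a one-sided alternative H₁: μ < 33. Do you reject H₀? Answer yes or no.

reject H₀: no

SE = σ/√n = 5/√15 = 1.2910
z = (x̄−μ₀)/SE = (32.33−33)/1.2910 = -0.5190
p-value (one-sided, H₁ less) = 0.30189
At α=0.1: p ≥ α → fail to reject H₀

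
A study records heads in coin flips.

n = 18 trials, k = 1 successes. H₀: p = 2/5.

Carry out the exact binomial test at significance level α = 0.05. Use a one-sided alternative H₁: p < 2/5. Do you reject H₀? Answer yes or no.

reject H₀: yes

Exact binomial: n=18, k=1, p₀=2/5=0.4000
P(X≤1) from Σ C(n,i)·p₀^i·(1−p₀)^(n−i)
p-value (one-sided, H₁ less) = 0.00132
At α=0.05: p < α → reject H₀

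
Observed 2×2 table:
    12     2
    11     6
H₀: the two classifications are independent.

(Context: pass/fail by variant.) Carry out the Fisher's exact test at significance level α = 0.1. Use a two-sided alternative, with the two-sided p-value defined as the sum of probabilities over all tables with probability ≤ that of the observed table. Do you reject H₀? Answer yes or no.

reject H₀: no

Margins: r₁=14, r₂=17, c₁=23, c₂=8, n=31
p_obs = C(14,12)·C(17,11)/C(31,23); sum pmf over tables with pmf ≤ p_obs
p-value (two-sided) = 0.23991
At α=0.1: p ≥ α → fail to reject H₀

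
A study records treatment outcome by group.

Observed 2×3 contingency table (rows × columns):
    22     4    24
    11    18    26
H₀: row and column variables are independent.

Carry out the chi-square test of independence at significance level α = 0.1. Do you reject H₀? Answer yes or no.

Row totals [50, 55], col totals [33, 22, 50], n=105
χ² = (22−15.71)²/15.71 + (4−10.48)²/10.48 + (24−23.81)²/23.81 + (11−17.29)²/17.29 + (18−11.52)²/11.52 + (26−26.19)²/26.19 = 12.4459
df = 2
p-value (upper-tail) = 0.00198
At α=0.1: p < α → reject H₀

reject H₀: yes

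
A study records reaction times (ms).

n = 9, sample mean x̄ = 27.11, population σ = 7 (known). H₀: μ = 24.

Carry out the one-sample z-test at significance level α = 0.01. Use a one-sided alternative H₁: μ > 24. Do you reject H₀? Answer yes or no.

SE = σ/√n = 7/√9 = 2.3333
z = (x̄−μ₀)/SE = (27.11−24)/2.3333 = 1.3329
p-value (one-sided, H₁ greater) = 0.09129
At α=0.01: p ≥ α → fail to reject H₀

reject H₀: no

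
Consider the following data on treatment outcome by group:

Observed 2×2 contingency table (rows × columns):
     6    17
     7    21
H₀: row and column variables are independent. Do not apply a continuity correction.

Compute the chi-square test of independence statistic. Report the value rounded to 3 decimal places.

test statistic = 0.008

Row totals [23, 28], col totals [13, 38], n=51
χ² = (6−5.86)²/5.86 + (17−17.14)²/17.14 + (7−7.14)²/7.14 + (21−20.86)²/20.86 = 0.0079
df = 1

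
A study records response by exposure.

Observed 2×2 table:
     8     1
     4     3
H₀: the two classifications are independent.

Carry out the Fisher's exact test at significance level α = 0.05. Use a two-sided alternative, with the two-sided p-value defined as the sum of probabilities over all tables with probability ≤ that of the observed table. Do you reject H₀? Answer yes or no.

reject H₀: no

Margins: r₁=9, r₂=7, c₁=12, c₂=4, n=16
p_obs = C(9,8)·C(7,4)/C(16,12); sum pmf over tables with pmf ≤ p_obs
p-value (two-sided) = 0.26154
At α=0.05: p ≥ α → fail to reject H₀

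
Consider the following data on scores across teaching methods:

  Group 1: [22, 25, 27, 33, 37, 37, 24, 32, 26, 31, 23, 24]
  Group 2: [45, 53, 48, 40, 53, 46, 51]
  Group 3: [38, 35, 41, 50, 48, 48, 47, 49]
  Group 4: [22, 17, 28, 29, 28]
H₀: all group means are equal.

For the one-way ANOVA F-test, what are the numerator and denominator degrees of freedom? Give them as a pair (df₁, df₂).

degrees of freedom = [3, 28]

k = 4 groups, N = 32 total
df = (k−1, N−k) = (4−1, 32−4) = (3, 28)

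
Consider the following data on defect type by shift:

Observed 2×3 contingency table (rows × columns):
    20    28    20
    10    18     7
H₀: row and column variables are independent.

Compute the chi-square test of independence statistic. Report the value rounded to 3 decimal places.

test statistic = 1.330

Row totals [68, 35], col totals [30, 46, 27], n=103
χ² = (20−19.81)²/19.81 + (28−30.37)²/30.37 + (20−17.83)²/17.83 + (10−10.19)²/10.19 + (18−15.63)²/15.63 + (7−9.17)²/9.17 = 1.3302
df = 2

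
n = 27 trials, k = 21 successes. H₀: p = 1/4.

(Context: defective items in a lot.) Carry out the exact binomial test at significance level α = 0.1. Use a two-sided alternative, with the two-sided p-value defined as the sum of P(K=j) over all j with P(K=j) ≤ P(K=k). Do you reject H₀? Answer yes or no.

reject H₀: yes

Exact binomial: n=27, k=21, p₀=1/4=0.2500
P(X=j) = C(n,j)·p₀^j·(1−p₀)^(n−j); p = Σ P(X=j) over j with P(X=j) ≤ P(X=21)
p-value (two-sided) = 0.00000
At α=0.1: p < α → reject H₀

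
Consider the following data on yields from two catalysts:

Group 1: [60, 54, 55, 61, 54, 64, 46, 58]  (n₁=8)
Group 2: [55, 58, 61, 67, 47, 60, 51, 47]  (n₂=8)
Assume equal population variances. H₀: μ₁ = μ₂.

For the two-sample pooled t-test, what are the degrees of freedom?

df = n₁ + n₂ − 2 = 8 + 8 − 2 = 14

degrees of freedom = 14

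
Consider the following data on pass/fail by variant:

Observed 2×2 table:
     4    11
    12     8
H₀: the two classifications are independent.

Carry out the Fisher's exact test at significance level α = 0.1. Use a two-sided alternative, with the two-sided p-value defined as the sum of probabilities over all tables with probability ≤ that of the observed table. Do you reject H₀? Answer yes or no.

Margins: r₁=15, r₂=20, c₁=16, c₂=19, n=35
p_obs = C(15,4)·C(20,12)/C(35,16); sum pmf over tables with pmf ≤ p_obs
p-value (two-sided) = 0.08656
At α=0.1: p < α → reject H₀

reject H₀: yes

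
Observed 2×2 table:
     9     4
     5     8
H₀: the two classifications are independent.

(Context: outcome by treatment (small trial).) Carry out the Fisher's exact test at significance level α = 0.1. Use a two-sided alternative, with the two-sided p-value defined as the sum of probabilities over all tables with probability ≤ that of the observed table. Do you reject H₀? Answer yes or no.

reject H₀: no

Margins: r₁=13, r₂=13, c₁=14, c₂=12, n=26
p_obs = C(13,9)·C(13,5)/C(26,14); sum pmf over tables with pmf ≤ p_obs
p-value (two-sided) = 0.23774
At α=0.1: p ≥ α → fail to reject H₀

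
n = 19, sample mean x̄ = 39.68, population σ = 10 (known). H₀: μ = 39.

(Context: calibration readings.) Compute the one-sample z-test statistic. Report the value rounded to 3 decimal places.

test statistic = 0.296

SE = σ/√n = 10/√19 = 2.2942
z = (x̄−μ₀)/SE = (39.68−39)/2.2942 = 0.2964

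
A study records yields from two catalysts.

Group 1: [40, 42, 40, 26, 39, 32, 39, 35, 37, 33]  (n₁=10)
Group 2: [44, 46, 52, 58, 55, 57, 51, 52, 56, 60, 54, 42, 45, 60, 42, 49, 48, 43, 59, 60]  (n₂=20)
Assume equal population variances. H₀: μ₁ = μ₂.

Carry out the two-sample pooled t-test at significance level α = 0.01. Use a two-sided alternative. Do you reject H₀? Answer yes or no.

reject H₀: yes

x̄₁=36.300, s₁=4.855, n₁=10
x̄₂=51.650, s₂=6.426, n₂=20
s_p² = [9·4.855² + 19·6.426²]/28 = 35.5946
SE = √(s_p²·(1/10+1/20)) = 2.3107
t = (36.300−51.650)/2.3107 = -6.6431
df = 28
p-value (two-sided) = 0.00000
At α=0.01: p < α → reject H₀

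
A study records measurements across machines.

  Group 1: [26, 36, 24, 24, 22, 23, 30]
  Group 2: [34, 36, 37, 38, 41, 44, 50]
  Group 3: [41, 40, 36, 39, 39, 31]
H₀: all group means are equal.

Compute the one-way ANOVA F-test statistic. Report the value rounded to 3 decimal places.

test statistic = 15.583

Group means [26.43, 40.00, 37.67], grand mean 34.550
SSB = Σnᵢ(x̄ᵢ−x̄)² = 727.902; SSW = ΣΣ(x−x̄ᵢ)² = 397.048
MSB = 727.902/2 = 363.9512; MSW = 397.048/17 = 23.3557
F = MSB/MSW = 15.5829
df = (2, 17)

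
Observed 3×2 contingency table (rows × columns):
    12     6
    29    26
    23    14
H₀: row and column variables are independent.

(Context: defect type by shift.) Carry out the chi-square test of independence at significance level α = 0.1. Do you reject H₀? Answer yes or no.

reject H₀: no

Row totals [18, 55, 37], col totals [64, 46], n=110
χ² = (12−10.47)²/10.47 + (6−7.53)²/7.53 + (29−32.00)²/32.00 + (26−23.00)²/23.00 + (23−21.53)²/21.53 + (14−15.47)²/15.47 = 1.4461
df = 2
p-value (upper-tail) = 0.48527
At α=0.1: p ≥ α → fail to reject H₀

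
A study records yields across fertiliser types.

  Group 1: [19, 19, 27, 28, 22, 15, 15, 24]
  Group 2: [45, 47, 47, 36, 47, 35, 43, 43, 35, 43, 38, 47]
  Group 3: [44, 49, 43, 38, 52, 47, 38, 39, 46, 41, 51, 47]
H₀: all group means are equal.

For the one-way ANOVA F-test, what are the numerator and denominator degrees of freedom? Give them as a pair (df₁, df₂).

degrees of freedom = [2, 29]

k = 3 groups, N = 32 total
df = (k−1, N−k) = (3−1, 32−3) = (2, 29)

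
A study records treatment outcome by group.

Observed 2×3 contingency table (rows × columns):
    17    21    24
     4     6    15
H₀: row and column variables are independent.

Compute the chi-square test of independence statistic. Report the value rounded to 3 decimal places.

test statistic = 3.323

Row totals [62, 25], col totals [21, 27, 39], n=87
χ² = (17−14.97)²/14.97 + (21−19.24)²/19.24 + (24−27.79)²/27.79 + (4−6.03)²/6.03 + (6−7.76)²/7.76 + (15−11.21)²/11.21 = 3.3233
df = 2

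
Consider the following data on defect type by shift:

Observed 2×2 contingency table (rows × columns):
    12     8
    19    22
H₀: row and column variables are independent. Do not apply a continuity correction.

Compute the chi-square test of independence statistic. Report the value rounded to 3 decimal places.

test statistic = 1.003

Row totals [20, 41], col totals [31, 30], n=61
χ² = (12−10.16)²/10.16 + (8−9.84)²/9.84 + (19−20.84)²/20.84 + (22−20.16)²/20.16 = 1.0034
df = 1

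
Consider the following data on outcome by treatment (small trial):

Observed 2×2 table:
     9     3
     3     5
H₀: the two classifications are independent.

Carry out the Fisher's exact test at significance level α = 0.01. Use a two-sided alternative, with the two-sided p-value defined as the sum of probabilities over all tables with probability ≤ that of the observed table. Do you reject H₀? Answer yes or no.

Margins: r₁=12, r₂=8, c₁=12, c₂=8, n=20
p_obs = C(12,9)·C(8,3)/C(20,12); sum pmf over tables with pmf ≤ p_obs
p-value (two-sided) = 0.16747
At α=0.01: p ≥ α → fail to reject H₀

reject H₀: no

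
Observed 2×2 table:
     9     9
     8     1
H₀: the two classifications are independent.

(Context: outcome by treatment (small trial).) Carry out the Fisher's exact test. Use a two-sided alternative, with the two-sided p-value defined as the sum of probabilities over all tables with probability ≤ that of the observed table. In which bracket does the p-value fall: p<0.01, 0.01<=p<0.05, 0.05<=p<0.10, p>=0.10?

Margins: r₁=18, r₂=9, c₁=17, c₂=10, n=27
p_obs = C(18,9)·C(9,8)/C(27,17); sum pmf over tables with pmf ≤ p_obs
p-value (two-sided) = 0.09117
→ bracket: 0.05<=p<0.10

p-value bracket: 0.05<=p<0.10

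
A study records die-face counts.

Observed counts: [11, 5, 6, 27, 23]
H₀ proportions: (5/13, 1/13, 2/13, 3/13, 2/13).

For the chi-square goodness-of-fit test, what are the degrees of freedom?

df = k − 1 = 5 − 1 = 4

degrees of freedom = 4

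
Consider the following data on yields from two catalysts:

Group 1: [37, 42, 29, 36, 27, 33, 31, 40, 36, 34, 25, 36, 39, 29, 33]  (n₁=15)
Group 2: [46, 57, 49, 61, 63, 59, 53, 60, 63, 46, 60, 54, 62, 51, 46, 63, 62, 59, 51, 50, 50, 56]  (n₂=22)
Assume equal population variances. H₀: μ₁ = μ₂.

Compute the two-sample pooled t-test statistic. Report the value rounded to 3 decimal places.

x̄₁=33.800, s₁=4.902, n₁=15
x̄₂=55.500, s₂=6.069, n₂=22
s_p² = [14·4.902² + 21·6.069²]/35 = 31.7114
SE = √(s_p²·(1/15+1/22)) = 1.8856
t = (33.800−55.500)/1.8856 = -11.5082
df = 35

test statistic = -11.508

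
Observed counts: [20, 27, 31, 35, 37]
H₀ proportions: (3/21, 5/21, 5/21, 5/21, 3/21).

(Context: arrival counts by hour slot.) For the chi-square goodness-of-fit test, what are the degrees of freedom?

df = k − 1 = 5 − 1 = 4

degrees of freedom = 4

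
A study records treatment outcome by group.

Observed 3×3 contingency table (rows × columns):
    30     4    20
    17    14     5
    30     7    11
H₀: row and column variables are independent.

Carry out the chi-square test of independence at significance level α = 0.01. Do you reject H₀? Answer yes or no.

Row totals [54, 36, 48], col totals [77, 25, 36], n=138
χ² = (30−30.13)²/30.13 + (4−9.78)²/9.78 + (20−14.09)²/14.09 + (17−20.09)²/20.09 + (14−6.52)²/6.52 + (5−9.39)²/9.39 + (30−26.78)²/26.78 + (7−8.70)²/8.70 + (11−12.52)²/12.52 = 17.9057
df = 4
p-value (upper-tail) = 0.00129
At α=0.01: p < α → reject H₀

reject H₀: yes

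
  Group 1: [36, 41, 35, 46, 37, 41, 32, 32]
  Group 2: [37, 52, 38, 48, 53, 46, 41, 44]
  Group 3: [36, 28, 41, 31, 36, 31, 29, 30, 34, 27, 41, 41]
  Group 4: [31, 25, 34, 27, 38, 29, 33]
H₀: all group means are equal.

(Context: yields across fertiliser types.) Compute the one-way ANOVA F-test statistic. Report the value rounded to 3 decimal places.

test statistic = 10.781

Group means [37.50, 44.88, 33.75, 31.00], grand mean 36.600
SSB = Σnᵢ(x̄ᵢ−x̄)² = 871.275; SSW = ΣΣ(x−x̄ᵢ)² = 835.125
MSB = 871.275/3 = 290.4250; MSW = 835.125/31 = 26.9395
F = MSB/MSW = 10.7806
df = (3, 31)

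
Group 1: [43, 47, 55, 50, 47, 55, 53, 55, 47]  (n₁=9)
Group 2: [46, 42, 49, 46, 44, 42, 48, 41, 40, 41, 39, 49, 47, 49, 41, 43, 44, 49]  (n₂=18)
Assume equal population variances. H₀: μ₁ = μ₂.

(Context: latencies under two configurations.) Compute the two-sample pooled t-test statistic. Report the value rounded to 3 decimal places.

test statistic = 3.699

x̄₁=50.222, s₁=4.466, n₁=9
x̄₂=44.444, s₂=3.485, n₂=18
s_p² = [8·4.466² + 17·3.485²]/25 = 14.6400
SE = √(s_p²·(1/9+1/18)) = 1.5620
t = (50.222−44.444)/1.5620 = 3.6988
df = 25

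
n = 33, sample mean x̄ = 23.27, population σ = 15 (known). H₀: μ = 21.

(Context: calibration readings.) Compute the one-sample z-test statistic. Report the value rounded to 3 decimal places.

SE = σ/√n = 15/√33 = 2.6112
z = (x̄−μ₀)/SE = (23.27−21)/2.6112 = 0.8693

test statistic = 0.869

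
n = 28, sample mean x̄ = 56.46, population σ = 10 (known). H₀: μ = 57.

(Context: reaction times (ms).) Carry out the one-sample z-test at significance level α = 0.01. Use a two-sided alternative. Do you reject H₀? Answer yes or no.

SE = σ/√n = 10/√28 = 1.8898
z = (x̄−μ₀)/SE = (56.46−57)/1.8898 = -0.2857
p-value (two-sided) = 0.77508
At α=0.01: p ≥ α → fail to reject H₀

reject H₀: no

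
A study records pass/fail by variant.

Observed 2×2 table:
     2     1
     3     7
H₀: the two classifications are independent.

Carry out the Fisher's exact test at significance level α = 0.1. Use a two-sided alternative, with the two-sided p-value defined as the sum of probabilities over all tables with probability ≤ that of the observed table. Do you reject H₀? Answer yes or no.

Margins: r₁=3, r₂=10, c₁=5, c₂=8, n=13
p_obs = C(3,2)·C(10,3)/C(13,5); sum pmf over tables with pmf ≤ p_obs
p-value (two-sided) = 0.51049
At α=0.1: p ≥ α → fail to reject H₀

reject H₀: no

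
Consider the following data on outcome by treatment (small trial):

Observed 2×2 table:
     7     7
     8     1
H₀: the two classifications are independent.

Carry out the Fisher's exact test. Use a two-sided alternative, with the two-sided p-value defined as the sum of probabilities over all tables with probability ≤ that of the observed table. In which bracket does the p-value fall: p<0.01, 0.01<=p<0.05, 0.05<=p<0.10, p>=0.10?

p-value bracket: 0.05<=p<0.10

Margins: r₁=14, r₂=9, c₁=15, c₂=8, n=23
p_obs = C(14,7)·C(9,8)/C(23,15); sum pmf over tables with pmf ≤ p_obs
p-value (two-sided) = 0.08576
→ bracket: 0.05<=p<0.10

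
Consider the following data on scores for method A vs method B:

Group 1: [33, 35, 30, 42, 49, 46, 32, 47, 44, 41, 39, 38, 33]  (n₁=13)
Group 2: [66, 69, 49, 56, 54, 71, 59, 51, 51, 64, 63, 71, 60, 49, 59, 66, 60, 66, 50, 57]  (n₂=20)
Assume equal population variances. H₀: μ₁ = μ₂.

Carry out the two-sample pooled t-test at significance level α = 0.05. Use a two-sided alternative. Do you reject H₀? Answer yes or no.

x̄₁=39.154, s₁=6.256, n₁=13
x̄₂=59.550, s₂=7.323, n₂=20
s_p² = [12·6.256² + 19·7.323²]/31 = 48.0207
SE = √(s_p²·(1/13+1/20)) = 2.4688
t = (39.154−59.550)/2.4688 = -8.2616
df = 31
p-value (two-sided) = 0.00000
At α=0.05: p < α → reject H₀

reject H₀: yes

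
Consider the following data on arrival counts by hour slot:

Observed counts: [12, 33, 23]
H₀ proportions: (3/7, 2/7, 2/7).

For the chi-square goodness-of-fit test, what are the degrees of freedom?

df = k − 1 = 3 − 1 = 2

degrees of freedom = 2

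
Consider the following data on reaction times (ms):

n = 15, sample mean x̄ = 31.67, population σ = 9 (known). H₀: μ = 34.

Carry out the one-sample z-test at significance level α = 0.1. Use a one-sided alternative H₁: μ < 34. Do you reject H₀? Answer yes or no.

reject H₀: no

SE = σ/√n = 9/√15 = 2.3238
z = (x̄−μ₀)/SE = (31.67−34)/2.3238 = -1.0027
p-value (one-sided, H₁ less) = 0.15801
At α=0.1: p ≥ α → fail to reject H₀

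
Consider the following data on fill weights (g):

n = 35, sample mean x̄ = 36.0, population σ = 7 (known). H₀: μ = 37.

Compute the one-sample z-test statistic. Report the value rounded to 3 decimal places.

test statistic = -0.845

SE = σ/√n = 7/√35 = 1.1832
z = (x̄−μ₀)/SE = (36.0−37)/1.1832 = -0.8452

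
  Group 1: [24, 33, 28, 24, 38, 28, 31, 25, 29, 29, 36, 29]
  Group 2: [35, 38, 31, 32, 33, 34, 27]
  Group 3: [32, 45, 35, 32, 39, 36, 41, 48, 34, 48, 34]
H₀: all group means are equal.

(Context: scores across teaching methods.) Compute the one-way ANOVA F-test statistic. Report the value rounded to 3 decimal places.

Group means [29.50, 32.86, 38.55], grand mean 33.600
SSB = Σnᵢ(x̄ᵢ−x̄)² = 474.616; SSW = ΣΣ(x−x̄ᵢ)² = 658.584
MSB = 474.616/2 = 237.3078; MSW = 658.584/27 = 24.3920
F = MSB/MSW = 9.7289
df = (2, 27)

test statistic = 9.729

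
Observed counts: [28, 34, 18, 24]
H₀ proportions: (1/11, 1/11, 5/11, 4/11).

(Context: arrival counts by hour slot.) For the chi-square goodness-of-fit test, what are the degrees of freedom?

degrees of freedom = 3

df = k − 1 = 4 − 1 = 3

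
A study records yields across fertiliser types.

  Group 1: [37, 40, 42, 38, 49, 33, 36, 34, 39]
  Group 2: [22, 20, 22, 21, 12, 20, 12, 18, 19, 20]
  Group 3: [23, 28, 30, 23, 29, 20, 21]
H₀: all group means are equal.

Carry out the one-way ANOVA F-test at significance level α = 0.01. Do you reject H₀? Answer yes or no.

reject H₀: yes

Group means [38.67, 18.60, 24.86], grand mean 27.231
SSB = Σnᵢ(x̄ᵢ−x̄)² = 1961.358; SSW = ΣΣ(x−x̄ᵢ)² = 405.257
MSB = 1961.358/2 = 980.6791; MSW = 405.257/23 = 17.6199
F = MSB/MSW = 55.6576
df = (2, 23)
p-value (upper-tail) = 0.00000
At α=0.01: p < α → reject H₀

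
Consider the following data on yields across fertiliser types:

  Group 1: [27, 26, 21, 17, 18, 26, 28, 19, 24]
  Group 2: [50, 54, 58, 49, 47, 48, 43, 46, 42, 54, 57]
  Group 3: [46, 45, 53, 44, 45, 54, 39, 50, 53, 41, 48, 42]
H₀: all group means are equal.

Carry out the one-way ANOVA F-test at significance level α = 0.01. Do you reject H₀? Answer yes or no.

reject H₀: yes

Group means [22.89, 49.82, 46.67], grand mean 41.062
SSB = Σnᵢ(x̄ᵢ−x̄)² = 4192.683; SSW = ΣΣ(x−x̄ᵢ)² = 701.192
MSB = 4192.683/2 = 2096.3415; MSW = 701.192/29 = 24.1790
F = MSB/MSW = 86.7008
df = (2, 29)
p-value (upper-tail) = 0.00000
At α=0.01: p < α → reject H₀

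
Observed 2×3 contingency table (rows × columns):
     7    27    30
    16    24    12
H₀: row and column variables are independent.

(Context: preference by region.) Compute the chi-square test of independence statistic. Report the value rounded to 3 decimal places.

Row totals [64, 52], col totals [23, 51, 42], n=116
χ² = (7−12.69)²/12.69 + (27−28.14)²/28.14 + (30−23.17)²/23.17 + (16−10.31)²/10.31 + (24−22.86)²/22.86 + (12−18.83)²/18.83 = 10.2811
df = 2

test statistic = 10.281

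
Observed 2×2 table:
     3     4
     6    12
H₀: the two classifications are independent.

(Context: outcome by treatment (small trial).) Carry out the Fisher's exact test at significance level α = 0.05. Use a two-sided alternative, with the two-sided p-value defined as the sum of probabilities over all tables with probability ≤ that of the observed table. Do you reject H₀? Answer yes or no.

Margins: r₁=7, r₂=18, c₁=9, c₂=16, n=25
p_obs = C(7,3)·C(18,6)/C(25,9); sum pmf over tables with pmf ≤ p_obs
p-value (two-sided) = 0.67288
At α=0.05: p ≥ α → fail to reject H₀

reject H₀: no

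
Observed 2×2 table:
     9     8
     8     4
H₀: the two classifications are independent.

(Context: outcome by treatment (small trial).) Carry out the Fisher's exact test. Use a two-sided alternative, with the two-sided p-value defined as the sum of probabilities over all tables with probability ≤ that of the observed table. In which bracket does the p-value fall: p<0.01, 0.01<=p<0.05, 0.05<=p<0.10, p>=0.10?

p-value bracket: p>=0.10

Margins: r₁=17, r₂=12, c₁=17, c₂=12, n=29
p_obs = C(17,9)·C(12,8)/C(29,17); sum pmf over tables with pmf ≤ p_obs
p-value (two-sided) = 0.70320
→ bracket: p>=0.10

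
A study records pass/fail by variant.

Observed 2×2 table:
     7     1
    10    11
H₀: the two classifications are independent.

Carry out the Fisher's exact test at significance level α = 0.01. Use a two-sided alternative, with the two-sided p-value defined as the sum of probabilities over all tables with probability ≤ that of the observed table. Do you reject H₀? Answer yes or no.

Margins: r₁=8, r₂=21, c₁=17, c₂=12, n=29
p_obs = C(8,7)·C(21,10)/C(29,17); sum pmf over tables with pmf ≤ p_obs
p-value (two-sided) = 0.09257
At α=0.01: p ≥ α → fail to reject H₀

reject H₀: no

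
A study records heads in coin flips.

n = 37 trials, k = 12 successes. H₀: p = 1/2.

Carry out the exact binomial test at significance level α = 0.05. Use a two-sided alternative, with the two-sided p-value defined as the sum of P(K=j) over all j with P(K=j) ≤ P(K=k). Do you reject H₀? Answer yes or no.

reject H₀: yes

Exact binomial: n=37, k=12, p₀=1/2=0.5000
P(X=j) = C(n,j)·p₀^j·(1−p₀)^(n−j); p = Σ P(X=j) over j with P(X=j) ≤ P(X=12)
p-value (two-sided) = 0.04703
At α=0.05: p < α → reject H₀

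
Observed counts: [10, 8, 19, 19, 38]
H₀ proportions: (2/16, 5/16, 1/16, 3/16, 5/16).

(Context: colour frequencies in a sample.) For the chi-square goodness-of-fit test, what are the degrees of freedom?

degrees of freedom = 4

df = k − 1 = 5 − 1 = 4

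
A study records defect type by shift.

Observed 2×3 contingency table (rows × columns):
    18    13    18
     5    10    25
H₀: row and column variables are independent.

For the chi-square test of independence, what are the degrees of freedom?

df = (r−1)(c−1) = (2−1)·(3−1) = 2

degrees of freedom = 2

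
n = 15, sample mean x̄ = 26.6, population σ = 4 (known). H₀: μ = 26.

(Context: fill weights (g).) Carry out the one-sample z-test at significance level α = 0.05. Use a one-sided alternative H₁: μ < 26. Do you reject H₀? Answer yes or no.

SE = σ/√n = 4/√15 = 1.0328
z = (x̄−μ₀)/SE = (26.6−26)/1.0328 = 0.5809
p-value (one-sided, H₁ less) = 0.71936
At α=0.05: p ≥ α → fail to reject H₀

reject H₀: no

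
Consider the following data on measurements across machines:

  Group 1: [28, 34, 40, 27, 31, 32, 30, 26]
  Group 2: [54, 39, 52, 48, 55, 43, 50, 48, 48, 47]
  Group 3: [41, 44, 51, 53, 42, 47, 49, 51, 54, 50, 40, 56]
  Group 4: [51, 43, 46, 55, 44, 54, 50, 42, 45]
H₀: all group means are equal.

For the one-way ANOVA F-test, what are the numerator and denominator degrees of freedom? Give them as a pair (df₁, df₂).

k = 4 groups, N = 39 total
df = (k−1, N−k) = (4−1, 39−4) = (3, 35)

degrees of freedom = [3, 35]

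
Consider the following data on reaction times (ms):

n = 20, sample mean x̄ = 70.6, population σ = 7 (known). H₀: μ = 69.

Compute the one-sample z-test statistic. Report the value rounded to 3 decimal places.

test statistic = 1.022

SE = σ/√n = 7/√20 = 1.5652
z = (x̄−μ₀)/SE = (70.6−69)/1.5652 = 1.0222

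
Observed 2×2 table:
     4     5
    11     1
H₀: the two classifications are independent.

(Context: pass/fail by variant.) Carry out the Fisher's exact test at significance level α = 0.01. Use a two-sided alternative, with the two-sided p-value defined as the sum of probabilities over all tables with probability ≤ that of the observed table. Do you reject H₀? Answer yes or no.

reject H₀: no

Margins: r₁=9, r₂=12, c₁=15, c₂=6, n=21
p_obs = C(9,4)·C(12,11)/C(21,15); sum pmf over tables with pmf ≤ p_obs
p-value (two-sided) = 0.04644
At α=0.01: p ≥ α → fail to reject H₀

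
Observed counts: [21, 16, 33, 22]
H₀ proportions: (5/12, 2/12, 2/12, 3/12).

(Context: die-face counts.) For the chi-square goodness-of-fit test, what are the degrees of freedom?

degrees of freedom = 3

df = k − 1 = 4 − 1 = 3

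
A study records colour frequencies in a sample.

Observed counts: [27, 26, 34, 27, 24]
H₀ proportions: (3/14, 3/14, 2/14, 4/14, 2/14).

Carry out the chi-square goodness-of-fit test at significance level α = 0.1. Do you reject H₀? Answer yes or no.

reject H₀: yes

n = 138; E_i = n·p_i = [29.57, 29.57, 19.71, 39.43, 19.71]
χ² = (27−29.57)²/29.57 + (26−29.57)²/29.57 + (34−19.71)²/19.71 + (27−39.43)²/39.43 + (24−19.71)²/19.71 = 15.8563
df = 4
p-value (upper-tail) = 0.00322
At α=0.1: p < α → reject H₀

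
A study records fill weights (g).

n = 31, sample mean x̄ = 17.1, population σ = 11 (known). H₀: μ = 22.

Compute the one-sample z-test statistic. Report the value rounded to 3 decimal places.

SE = σ/√n = 11/√31 = 1.9757
z = (x̄−μ₀)/SE = (17.1−22)/1.9757 = -2.4802

test statistic = -2.480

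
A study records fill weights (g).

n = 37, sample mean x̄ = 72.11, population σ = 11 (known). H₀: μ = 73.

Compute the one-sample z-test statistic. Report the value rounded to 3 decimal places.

SE = σ/√n = 11/√37 = 1.8084
z = (x̄−μ₀)/SE = (72.11−73)/1.8084 = -0.4922

test statistic = -0.492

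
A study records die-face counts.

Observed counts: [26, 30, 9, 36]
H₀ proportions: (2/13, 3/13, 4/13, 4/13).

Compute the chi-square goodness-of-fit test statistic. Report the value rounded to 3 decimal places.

n = 101; E_i = n·p_i = [15.54, 23.31, 31.08, 31.08]
χ² = (26−15.54)²/15.54 + (30−23.31)²/23.31 + (9−31.08)²/31.08 + (36−31.08)²/31.08 = 25.4282
df = 3

test statistic = 25.428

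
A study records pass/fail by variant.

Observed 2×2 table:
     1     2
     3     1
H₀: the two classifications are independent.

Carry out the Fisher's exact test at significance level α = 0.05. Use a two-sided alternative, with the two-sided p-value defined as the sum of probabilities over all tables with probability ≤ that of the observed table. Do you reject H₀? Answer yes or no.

reject H₀: no

Margins: r₁=3, r₂=4, c₁=4, c₂=3, n=7
p_obs = C(3,1)·C(4,3)/C(7,4); sum pmf over tables with pmf ≤ p_obs
p-value (two-sided) = 0.48571
At α=0.05: p ≥ α → fail to reject H₀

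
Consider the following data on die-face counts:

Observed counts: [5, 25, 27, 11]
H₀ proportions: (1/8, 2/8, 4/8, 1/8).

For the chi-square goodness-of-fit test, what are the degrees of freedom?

df = k − 1 = 4 − 1 = 3

degrees of freedom = 3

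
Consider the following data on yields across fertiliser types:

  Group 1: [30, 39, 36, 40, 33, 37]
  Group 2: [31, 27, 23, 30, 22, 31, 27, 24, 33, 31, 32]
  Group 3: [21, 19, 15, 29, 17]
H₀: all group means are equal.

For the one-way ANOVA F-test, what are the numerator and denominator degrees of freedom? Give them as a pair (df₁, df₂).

k = 3 groups, N = 22 total
df = (k−1, N−k) = (3−1, 22−3) = (2, 19)

degrees of freedom = [2, 19]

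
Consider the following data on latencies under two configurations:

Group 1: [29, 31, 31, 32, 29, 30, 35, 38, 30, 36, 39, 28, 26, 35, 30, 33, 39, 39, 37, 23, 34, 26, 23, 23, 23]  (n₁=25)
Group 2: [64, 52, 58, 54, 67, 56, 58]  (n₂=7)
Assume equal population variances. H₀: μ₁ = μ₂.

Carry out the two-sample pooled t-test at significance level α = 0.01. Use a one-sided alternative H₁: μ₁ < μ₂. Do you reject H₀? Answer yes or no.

reject H₀: yes

x̄₁=31.160, s₁=5.297, n₁=25
x̄₂=58.429, s₂=5.350, n₂=7
s_p² = [24·5.297² + 6·5.350²]/30 = 28.1691
SE = √(s_p²·(1/25+1/7)) = 2.2696
t = (31.160−58.429)/2.2696 = -12.0149
df = 30
p-value (one-sided, H₁ less) = 0.00000
At α=0.01: p < α → reject H₀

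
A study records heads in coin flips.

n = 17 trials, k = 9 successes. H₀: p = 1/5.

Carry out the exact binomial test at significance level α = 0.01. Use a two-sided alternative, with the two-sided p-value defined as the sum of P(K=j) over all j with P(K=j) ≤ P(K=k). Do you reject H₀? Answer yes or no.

reject H₀: yes

Exact binomial: n=17, k=9, p₀=1/5=0.2000
P(X=j) = C(n,j)·p₀^j·(1−p₀)^(n−j); p = Σ P(X=j) over j with P(X=j) ≤ P(X=9)
p-value (two-sided) = 0.00258
At α=0.01: p < α → reject H₀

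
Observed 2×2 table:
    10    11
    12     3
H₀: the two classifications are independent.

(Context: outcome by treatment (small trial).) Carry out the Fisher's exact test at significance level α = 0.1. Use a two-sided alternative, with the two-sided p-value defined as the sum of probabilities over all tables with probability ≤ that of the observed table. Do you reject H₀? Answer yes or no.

Margins: r₁=21, r₂=15, c₁=22, c₂=14, n=36
p_obs = C(21,10)·C(15,12)/C(36,22); sum pmf over tables with pmf ≤ p_obs
p-value (two-sided) = 0.08330
At α=0.1: p < α → reject H₀

reject H₀: yes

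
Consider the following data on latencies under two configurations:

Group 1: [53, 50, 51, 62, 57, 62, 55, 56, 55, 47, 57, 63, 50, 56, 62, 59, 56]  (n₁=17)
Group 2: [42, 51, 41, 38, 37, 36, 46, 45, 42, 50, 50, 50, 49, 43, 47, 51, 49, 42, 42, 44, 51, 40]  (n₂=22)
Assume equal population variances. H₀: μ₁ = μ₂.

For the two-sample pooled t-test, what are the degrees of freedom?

df = n₁ + n₂ − 2 = 17 + 22 − 2 = 37

degrees of freedom = 37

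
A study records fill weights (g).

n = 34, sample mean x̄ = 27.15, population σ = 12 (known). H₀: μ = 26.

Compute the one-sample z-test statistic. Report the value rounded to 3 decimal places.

test statistic = 0.559

SE = σ/√n = 12/√34 = 2.0580
z = (x̄−μ₀)/SE = (27.15−26)/2.0580 = 0.5588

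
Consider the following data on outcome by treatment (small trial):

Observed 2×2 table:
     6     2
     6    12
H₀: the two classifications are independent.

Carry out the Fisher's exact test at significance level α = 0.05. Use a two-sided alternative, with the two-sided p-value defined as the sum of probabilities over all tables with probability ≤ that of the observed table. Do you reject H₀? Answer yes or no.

reject H₀: no

Margins: r₁=8, r₂=18, c₁=12, c₂=14, n=26
p_obs = C(8,6)·C(18,6)/C(26,12); sum pmf over tables with pmf ≤ p_obs
p-value (two-sided) = 0.08952
At α=0.05: p ≥ α → fail to reject H₀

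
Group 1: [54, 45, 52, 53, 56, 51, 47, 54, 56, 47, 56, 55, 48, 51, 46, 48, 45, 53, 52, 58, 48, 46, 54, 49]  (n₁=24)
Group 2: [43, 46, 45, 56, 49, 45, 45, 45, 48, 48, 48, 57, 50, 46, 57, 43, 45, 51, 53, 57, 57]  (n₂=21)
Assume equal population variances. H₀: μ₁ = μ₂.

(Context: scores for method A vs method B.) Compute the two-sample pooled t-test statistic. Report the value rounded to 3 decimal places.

x̄₁=51.000, s₁=3.967, n₁=24
x̄₂=49.238, s₂=4.989, n₂=21
s_p² = [23·3.967² + 20·4.989²]/43 = 19.9956
SE = √(s_p²·(1/24+1/21)) = 1.3362
t = (51.000−49.238)/1.3362 = 1.3186
df = 43

test statistic = 1.319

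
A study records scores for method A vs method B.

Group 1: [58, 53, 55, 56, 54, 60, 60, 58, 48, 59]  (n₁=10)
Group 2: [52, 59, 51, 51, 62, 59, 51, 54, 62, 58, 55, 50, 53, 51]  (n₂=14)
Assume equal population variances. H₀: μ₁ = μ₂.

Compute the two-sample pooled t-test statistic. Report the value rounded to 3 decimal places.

test statistic = 0.733

x̄₁=56.100, s₁=3.755, n₁=10
x̄₂=54.857, s₂=4.312, n₂=14
s_p² = [9·3.755² + 13·4.312²]/22 = 16.7552
SE = √(s_p²·(1/10+1/14)) = 1.6948
t = (56.100−54.857)/1.6948 = 0.7333
df = 22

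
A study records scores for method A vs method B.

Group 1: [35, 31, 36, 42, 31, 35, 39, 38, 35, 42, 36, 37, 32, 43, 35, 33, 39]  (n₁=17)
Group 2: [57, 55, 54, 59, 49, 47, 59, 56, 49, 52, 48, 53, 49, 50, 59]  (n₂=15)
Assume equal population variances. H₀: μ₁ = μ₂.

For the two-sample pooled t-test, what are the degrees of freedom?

df = n₁ + n₂ − 2 = 17 + 15 − 2 = 30

degrees of freedom = 30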